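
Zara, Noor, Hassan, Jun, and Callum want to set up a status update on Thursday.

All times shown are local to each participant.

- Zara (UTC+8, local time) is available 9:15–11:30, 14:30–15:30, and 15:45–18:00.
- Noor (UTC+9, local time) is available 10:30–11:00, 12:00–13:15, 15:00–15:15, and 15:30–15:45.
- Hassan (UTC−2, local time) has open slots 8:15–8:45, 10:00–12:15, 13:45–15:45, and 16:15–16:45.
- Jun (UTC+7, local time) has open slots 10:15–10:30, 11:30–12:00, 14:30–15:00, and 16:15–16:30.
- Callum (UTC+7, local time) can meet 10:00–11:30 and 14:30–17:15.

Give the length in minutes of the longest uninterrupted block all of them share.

0 minutes

Zara → UTC: 01:15–03:30, 06:30–07:30, 07:45–10:00.
Noor → UTC: 01:30–02:00, 03:00–04:15, 06:00–06:15, 06:30–06:45.
Hassan → UTC: 10:15–10:45, 12:00–14:15, 15:45–17:45, 18:15–18:45.
Jun → UTC: 03:15–03:30, 04:30–05:00, 07:30–08:00, 09:15–09:30.
Callum → UTC: 03:00–04:30, 07:30–10:15.
Zara ∩ Noor: 01:30–02:00, 03:00–03:30, 06:30–06:45.
Zara ∩ Noor ∩ Hassan: (none).
Zara ∩ Noor ∩ Hassan ∩ Jun: (none).
Zara ∩ Noor ∩ Hassan ∩ Jun ∩ Callum: (none).
No common window.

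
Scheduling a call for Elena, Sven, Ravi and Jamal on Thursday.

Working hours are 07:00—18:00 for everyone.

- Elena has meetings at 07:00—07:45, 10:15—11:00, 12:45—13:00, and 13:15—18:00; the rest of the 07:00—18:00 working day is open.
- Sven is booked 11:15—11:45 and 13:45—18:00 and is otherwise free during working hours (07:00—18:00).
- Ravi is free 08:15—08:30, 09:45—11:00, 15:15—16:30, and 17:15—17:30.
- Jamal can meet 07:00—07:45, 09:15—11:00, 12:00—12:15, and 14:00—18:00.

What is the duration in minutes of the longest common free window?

Elena free within 07:00–18:00: 07:45–10:15, 11:00–12:45, 13:00–13:15.
Sven free within 07:00–18:00: 07:00–11:15, 11:45–13:45.
Elena ∩ Sven: 07:45–10:15, 11:00–11:15, 11:45–12:45, 13:00–13:15.
Elena ∩ Sven ∩ Ravi: 08:15–08:30, 09:45–10:15.
Elena ∩ Sven ∩ Ravi ∩ Jamal: 09:45–10:15.
Single common window of 30 minutes.

30 minutes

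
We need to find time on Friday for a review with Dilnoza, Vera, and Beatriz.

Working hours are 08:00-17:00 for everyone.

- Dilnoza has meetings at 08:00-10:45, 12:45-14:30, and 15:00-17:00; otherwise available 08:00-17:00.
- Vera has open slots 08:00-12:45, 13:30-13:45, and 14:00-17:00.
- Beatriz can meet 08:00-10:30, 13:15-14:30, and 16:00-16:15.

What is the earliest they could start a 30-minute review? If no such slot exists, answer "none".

Dilnoza free within 08:00–17:00: 10:45–12:45, 14:30–15:00.
Dilnoza ∩ Vera: 10:45–12:45, 14:30–15:00.
Dilnoza ∩ Vera ∩ Beatriz: (none).
Windows ≥ 30 min: (none).

none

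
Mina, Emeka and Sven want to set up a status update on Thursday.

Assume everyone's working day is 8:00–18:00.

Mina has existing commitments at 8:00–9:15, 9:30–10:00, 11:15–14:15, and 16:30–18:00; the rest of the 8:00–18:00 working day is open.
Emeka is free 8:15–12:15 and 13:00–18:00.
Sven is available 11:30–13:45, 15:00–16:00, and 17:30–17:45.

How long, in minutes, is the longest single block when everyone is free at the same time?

60 minutes

Mina free within 08:00–18:00: 09:15–09:30, 10:00–11:15, 14:15–16:30.
Mina ∩ Emeka: 09:15–09:30, 10:00–11:15, 14:15–16:30.
Mina ∩ Emeka ∩ Sven: 15:00–16:00.
Single common window of 60 minutes.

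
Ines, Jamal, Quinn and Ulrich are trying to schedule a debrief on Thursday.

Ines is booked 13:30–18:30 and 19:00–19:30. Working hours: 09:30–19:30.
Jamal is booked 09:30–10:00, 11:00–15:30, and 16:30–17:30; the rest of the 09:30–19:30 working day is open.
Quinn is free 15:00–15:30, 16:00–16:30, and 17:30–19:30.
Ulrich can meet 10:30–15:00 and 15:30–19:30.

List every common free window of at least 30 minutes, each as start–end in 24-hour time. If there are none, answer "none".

18:30–19:00

Ines free within 09:30–19:30: 09:30–13:30, 18:30–19:00.
Jamal free within 09:30–19:30: 10:00–11:00, 15:30–16:30, 17:30–19:30.
Ines ∩ Jamal: 10:00–11:00, 18:30–19:00.
Ines ∩ Jamal ∩ Quinn: 18:30–19:00.
Ines ∩ Jamal ∩ Quinn ∩ Ulrich: 18:30–19:00.
Windows ≥ 30 min: 18:30–19:00.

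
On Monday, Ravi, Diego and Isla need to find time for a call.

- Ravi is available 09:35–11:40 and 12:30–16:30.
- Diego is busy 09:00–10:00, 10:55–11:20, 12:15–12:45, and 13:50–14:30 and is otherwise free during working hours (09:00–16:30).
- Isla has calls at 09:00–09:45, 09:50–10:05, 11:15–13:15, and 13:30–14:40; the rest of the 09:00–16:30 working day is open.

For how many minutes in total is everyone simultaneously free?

175 minutes

Diego free within 09:00–16:30: 10:00–10:55, 11:20–12:15, 12:45–13:50, 14:30–16:30.
Isla free within 09:00–16:30: 09:45–09:50, 10:05–11:15, 13:15–13:30, 14:40–16:30.
Ravi ∩ Diego: 10:00–10:55, 11:20–11:40, 12:45–13:50, 14:30–16:30.
Ravi ∩ Diego ∩ Isla: 10:05–10:55, 13:15–13:30, 14:40–16:30.
Total common minutes: 50 + 15 + 110 = 175.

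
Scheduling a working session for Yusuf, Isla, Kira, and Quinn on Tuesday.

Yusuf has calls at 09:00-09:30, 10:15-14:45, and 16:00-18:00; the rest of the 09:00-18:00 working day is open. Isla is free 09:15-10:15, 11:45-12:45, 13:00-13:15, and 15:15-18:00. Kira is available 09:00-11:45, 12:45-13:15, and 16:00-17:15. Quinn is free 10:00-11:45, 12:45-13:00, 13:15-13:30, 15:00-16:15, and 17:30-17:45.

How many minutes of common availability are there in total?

15 minutes

Yusuf free within 09:00–18:00: 09:30–10:15, 14:45–16:00.
Yusuf ∩ Isla: 09:30–10:15, 15:15–16:00.
Yusuf ∩ Isla ∩ Kira: 09:30–10:15.
Yusuf ∩ Isla ∩ Kira ∩ Quinn: 10:00–10:15.
Total common minutes: 15.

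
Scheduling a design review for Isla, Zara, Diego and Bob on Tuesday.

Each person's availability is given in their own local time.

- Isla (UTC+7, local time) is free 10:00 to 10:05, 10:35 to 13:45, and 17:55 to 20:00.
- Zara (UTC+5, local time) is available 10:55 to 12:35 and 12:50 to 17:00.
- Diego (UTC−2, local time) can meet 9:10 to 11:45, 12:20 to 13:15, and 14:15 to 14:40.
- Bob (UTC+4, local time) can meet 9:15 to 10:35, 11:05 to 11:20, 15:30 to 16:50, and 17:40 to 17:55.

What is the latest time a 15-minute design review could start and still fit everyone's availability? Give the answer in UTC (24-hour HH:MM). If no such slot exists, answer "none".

11:45

Isla → UTC: 03:00–03:05, 03:35–06:45, 10:55–13:00.
Zara → UTC: 05:55–07:35, 07:50–12:00.
Diego → UTC: 11:10–13:45, 14:20–15:15, 16:15–16:40.
Bob → UTC: 05:15–06:35, 07:05–07:20, 11:30–12:50, 13:40–13:55.
Isla ∩ Zara: 05:55–06:45, 10:55–12:00.
Isla ∩ Zara ∩ Diego: 11:10–12:00.
Isla ∩ Zara ∩ Diego ∩ Bob: 11:30–12:00.
Windows ≥ 15 min: 11:30–12:00.
Latest start in the last window 11:30–12:00 is 12:00 − 15 min = 11:45.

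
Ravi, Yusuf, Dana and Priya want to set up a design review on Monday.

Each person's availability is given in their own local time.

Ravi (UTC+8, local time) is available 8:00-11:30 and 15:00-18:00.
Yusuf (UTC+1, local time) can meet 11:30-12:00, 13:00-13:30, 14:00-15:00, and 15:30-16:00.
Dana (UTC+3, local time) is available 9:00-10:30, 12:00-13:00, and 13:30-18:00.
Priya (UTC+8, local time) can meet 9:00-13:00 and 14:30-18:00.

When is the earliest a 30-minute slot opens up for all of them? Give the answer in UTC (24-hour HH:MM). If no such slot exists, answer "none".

Ravi → UTC: 00:00–03:30, 07:00–10:00.
Yusuf → UTC: 10:30–11:00, 12:00–12:30, 13:00–14:00, 14:30–15:00.
Dana → UTC: 06:00–07:30, 09:00–10:00, 10:30–15:00.
Priya → UTC: 01:00–05:00, 06:30–10:00.
Ravi ∩ Yusuf: (none).
Ravi ∩ Yusuf ∩ Dana: (none).
Ravi ∩ Yusuf ∩ Dana ∩ Priya: (none).
Windows ≥ 30 min: (none).

none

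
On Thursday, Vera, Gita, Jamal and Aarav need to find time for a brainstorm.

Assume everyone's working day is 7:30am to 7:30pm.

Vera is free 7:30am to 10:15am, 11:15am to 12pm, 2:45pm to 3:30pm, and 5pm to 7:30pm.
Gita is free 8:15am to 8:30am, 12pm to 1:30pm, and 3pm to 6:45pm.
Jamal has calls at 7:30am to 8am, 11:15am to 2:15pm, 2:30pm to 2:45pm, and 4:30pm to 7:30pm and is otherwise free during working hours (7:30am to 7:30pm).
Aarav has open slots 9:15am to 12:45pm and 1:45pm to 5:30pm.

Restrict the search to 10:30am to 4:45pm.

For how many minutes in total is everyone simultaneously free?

30 minutes

Jamal free within 07:30–19:30: 08:00–11:15, 14:15–14:30, 14:45–16:30.
Vera ∩ Gita: 08:15–08:30, 15:00–15:30, 17:00–18:45.
Vera ∩ Gita ∩ Jamal: 08:15–08:30, 15:00–15:30.
Vera ∩ Gita ∩ Jamal ∩ Aarav: 15:00–15:30.
Restricted to 10:30–16:45: 15:00–15:30.
Total common minutes: 30.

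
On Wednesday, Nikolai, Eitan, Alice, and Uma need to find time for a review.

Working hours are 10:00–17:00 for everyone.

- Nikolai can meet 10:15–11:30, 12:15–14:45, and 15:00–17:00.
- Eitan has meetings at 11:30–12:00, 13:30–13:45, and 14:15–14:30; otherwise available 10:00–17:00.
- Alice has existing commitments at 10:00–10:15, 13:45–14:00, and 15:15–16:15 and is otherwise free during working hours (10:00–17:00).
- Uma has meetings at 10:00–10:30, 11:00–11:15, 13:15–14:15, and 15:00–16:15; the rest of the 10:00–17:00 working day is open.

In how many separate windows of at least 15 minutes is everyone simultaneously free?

5

Eitan free within 10:00–17:00: 10:00–11:30, 12:00–13:30, 13:45–14:15, 14:30–17:00.
Alice free within 10:00–17:00: 10:15–13:45, 14:00–15:15, 16:15–17:00.
Uma free within 10:00–17:00: 10:30–11:00, 11:15–13:15, 14:15–15:00, 16:15–17:00.
Nikolai ∩ Eitan: 10:15–11:30, 12:15–13:30, 13:45–14:15, 14:30–14:45, 15:00–17:00.
Nikolai ∩ Eitan ∩ Alice: 10:15–11:30, 12:15–13:30, 14:00–14:15, 14:30–14:45, 15:00–15:15, 16:15–17:00.
Nikolai ∩ Eitan ∩ Alice ∩ Uma: 10:30–11:00, 11:15–11:30, 12:15–13:15, 14:30–14:45, 16:15–17:00.
Windows ≥ 15 min: 10:30–11:00, 11:15–11:30, 12:15–13:15, 14:30–14:45, 16:15–17:00.
That's 5 windows.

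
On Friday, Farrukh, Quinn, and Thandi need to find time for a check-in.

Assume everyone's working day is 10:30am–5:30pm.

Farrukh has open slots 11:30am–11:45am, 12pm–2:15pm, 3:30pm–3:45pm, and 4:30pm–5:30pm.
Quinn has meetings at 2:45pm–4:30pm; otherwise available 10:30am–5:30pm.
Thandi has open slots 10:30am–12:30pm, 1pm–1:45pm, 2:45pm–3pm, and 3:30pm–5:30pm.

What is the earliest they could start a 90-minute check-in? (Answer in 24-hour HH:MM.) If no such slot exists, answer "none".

Quinn free within 10:30–17:30: 10:30–14:45, 16:30–17:30.
Farrukh ∩ Quinn: 11:30–11:45, 12:00–14:15, 16:30–17:30.
Farrukh ∩ Quinn ∩ Thandi: 11:30–11:45, 12:00–12:30, 13:00–13:45, 16:30–17:30.
Windows ≥ 90 min: (none).

none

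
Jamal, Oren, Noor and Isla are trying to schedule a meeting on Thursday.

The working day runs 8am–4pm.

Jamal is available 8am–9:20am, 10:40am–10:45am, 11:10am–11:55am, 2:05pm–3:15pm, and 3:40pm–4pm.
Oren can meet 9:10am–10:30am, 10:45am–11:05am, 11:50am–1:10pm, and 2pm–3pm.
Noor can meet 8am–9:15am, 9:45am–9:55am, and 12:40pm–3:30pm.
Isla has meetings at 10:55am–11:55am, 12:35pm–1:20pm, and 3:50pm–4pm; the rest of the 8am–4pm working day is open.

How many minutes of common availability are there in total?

60 minutes

Isla free within 08:00–16:00: 08:00–10:55, 11:55–12:35, 13:20–15:50.
Jamal ∩ Oren: 09:10–09:20, 11:50–11:55, 14:05–15:00.
Jamal ∩ Oren ∩ Noor: 09:10–09:15, 14:05–15:00.
Jamal ∩ Oren ∩ Noor ∩ Isla: 09:10–09:15, 14:05–15:00.
Total common minutes: 5 + 55 = 60.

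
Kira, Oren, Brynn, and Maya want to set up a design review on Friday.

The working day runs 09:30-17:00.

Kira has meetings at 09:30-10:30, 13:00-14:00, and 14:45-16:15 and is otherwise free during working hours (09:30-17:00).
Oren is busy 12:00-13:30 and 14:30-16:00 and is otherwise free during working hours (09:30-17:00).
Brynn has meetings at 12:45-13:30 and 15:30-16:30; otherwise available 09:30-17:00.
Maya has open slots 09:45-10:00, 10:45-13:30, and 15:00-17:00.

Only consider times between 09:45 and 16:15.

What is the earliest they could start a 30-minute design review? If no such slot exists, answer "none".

Kira free within 09:30–17:00: 10:30–13:00, 14:00–14:45, 16:15–17:00.
Oren free within 09:30–17:00: 09:30–12:00, 13:30–14:30, 16:00–17:00.
Brynn free within 09:30–17:00: 09:30–12:45, 13:30–15:30, 16:30–17:00.
Kira ∩ Oren: 10:30–12:00, 14:00–14:30, 16:15–17:00.
Kira ∩ Oren ∩ Brynn: 10:30–12:00, 14:00–14:30, 16:30–17:00.
Kira ∩ Oren ∩ Brynn ∩ Maya: 10:45–12:00, 16:30–17:00.
Restricted to 09:45–16:15: 10:45–12:00.
Windows ≥ 30 min: 10:45–12:00.
Earliest such window starts at 10:45.

10:45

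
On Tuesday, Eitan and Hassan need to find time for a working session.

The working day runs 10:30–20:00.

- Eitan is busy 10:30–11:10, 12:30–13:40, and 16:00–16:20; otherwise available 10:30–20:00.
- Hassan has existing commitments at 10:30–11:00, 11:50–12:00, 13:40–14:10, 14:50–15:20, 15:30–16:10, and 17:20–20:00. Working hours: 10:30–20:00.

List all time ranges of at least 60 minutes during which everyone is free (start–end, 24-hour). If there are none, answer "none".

Eitan free within 10:30–20:00: 11:10–12:30, 13:40–16:00, 16:20–20:00.
Hassan free within 10:30–20:00: 11:00–11:50, 12:00–13:40, 14:10–14:50, 15:20–15:30, 16:10–17:20.
Eitan ∩ Hassan: 11:10–11:50, 12:00–12:30, 14:10–14:50, 15:20–15:30, 16:20–17:20.
Windows ≥ 60 min: 16:20–17:20.

16:20–17:20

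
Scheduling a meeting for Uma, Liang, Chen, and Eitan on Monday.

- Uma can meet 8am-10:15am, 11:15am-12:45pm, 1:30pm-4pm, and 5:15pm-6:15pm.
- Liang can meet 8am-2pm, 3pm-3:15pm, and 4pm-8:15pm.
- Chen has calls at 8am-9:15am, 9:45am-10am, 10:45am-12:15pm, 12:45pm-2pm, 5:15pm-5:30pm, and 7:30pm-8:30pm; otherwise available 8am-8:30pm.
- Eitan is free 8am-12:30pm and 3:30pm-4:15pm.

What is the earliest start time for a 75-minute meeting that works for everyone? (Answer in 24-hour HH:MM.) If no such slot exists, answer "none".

none

Chen free within 08:00–20:30: 09:15–09:45, 10:00–10:45, 12:15–12:45, 14:00–17:15, 17:30–19:30.
Uma ∩ Liang: 08:00–10:15, 11:15–12:45, 13:30–14:00, 15:00–15:15, 17:15–18:15.
Uma ∩ Liang ∩ Chen: 09:15–09:45, 10:00–10:15, 12:15–12:45, 15:00–15:15, 17:30–18:15.
Uma ∩ Liang ∩ Chen ∩ Eitan: 09:15–09:45, 10:00–10:15, 12:15–12:30.
Windows ≥ 75 min: (none).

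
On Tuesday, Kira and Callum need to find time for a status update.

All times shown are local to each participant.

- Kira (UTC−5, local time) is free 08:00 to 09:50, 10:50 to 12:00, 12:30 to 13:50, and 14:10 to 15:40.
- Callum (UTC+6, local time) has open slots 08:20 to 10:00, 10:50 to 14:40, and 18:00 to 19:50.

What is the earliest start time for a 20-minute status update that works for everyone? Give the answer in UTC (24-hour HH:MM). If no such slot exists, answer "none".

Kira → UTC: 13:00–14:50, 15:50–17:00, 17:30–18:50, 19:10–20:40.
Callum → UTC: 02:20–04:00, 04:50–08:40, 12:00–13:50.
Kira ∩ Callum: 13:00–13:50.
Windows ≥ 20 min: 13:00–13:50.
Earliest such window starts at 13:00.

13:00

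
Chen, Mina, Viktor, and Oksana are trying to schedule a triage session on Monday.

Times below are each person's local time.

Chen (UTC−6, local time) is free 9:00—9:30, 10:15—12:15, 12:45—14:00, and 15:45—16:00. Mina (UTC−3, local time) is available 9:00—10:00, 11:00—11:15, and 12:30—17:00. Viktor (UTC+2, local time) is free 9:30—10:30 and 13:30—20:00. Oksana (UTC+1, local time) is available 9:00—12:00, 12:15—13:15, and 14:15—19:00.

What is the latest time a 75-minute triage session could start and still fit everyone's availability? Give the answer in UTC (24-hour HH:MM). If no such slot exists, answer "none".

Chen → UTC: 15:00–15:30, 16:15–18:15, 18:45–20:00, 21:45–22:00.
Mina → UTC: 12:00–13:00, 14:00–14:15, 15:30–20:00.
Viktor → UTC: 07:30–08:30, 11:30–18:00.
Oksana → UTC: 08:00–11:00, 11:15–12:15, 13:15–18:00.
Chen ∩ Mina: 16:15–18:15, 18:45–20:00.
Chen ∩ Mina ∩ Viktor: 16:15–18:00.
Chen ∩ Mina ∩ Viktor ∩ Oksana: 16:15–18:00.
Windows ≥ 75 min: 16:15–18:00.
Latest start in the last window 16:15–18:00 is 18:00 − 75 min = 16:45.

16:45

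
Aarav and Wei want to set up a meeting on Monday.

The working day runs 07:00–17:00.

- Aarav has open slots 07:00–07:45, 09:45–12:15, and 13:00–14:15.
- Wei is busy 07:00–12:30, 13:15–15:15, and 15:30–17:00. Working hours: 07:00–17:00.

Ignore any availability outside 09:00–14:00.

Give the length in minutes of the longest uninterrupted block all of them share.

15 minutes

Wei free within 07:00–17:00: 12:30–13:15, 15:15–15:30.
Aarav ∩ Wei: 13:00–13:15.
Restricted to 09:00–14:00: 13:00–13:15.
Single common window of 15 minutes.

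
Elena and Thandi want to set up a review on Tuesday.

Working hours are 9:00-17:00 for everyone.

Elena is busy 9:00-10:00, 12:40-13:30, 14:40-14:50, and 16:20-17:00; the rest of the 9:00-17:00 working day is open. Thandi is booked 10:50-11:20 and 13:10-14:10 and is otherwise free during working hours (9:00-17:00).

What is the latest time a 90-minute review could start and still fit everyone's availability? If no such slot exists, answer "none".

14:50

Elena free within 09:00–17:00: 10:00–12:40, 13:30–14:40, 14:50–16:20.
Thandi free within 09:00–17:00: 09:00–10:50, 11:20–13:10, 14:10–17:00.
Elena ∩ Thandi: 10:00–10:50, 11:20–12:40, 14:10–14:40, 14:50–16:20.
Windows ≥ 90 min: 14:50–16:20.
Latest start in the last window 14:50–16:20 is 16:20 − 90 min = 14:50.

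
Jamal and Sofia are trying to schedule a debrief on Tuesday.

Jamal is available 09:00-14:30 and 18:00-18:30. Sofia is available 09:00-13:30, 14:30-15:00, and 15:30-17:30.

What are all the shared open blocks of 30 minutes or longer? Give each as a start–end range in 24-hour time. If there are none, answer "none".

09:00–13:30

Jamal ∩ Sofia: 09:00–13:30.
Windows ≥ 30 min: 09:00–13:30.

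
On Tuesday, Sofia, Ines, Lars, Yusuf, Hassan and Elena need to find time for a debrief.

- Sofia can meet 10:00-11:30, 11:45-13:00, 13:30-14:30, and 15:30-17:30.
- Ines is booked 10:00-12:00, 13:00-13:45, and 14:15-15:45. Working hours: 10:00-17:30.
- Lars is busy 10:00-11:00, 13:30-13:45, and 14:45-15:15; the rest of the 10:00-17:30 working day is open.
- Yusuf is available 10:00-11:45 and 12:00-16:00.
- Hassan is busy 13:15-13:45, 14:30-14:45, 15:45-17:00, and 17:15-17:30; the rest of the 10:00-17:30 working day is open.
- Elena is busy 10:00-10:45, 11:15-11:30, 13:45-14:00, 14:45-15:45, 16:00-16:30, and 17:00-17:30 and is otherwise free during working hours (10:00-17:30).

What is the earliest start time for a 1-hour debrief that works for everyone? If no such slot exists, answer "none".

Ines free within 10:00–17:30: 12:00–13:00, 13:45–14:15, 15:45–17:30.
Lars free within 10:00–17:30: 11:00–13:30, 13:45–14:45, 15:15–17:30.
Hassan free within 10:00–17:30: 10:00–13:15, 13:45–14:30, 14:45–15:45, 17:00–17:15.
Elena free within 10:00–17:30: 10:45–11:15, 11:30–13:45, 14:00–14:45, 15:45–16:00, 16:30–17:00.
Sofia ∩ Ines: 12:00–13:00, 13:45–14:15, 15:45–17:30.
Sofia ∩ Ines ∩ Lars: 12:00–13:00, 13:45–14:15, 15:45–17:30.
Sofia ∩ Ines ∩ Lars ∩ Yusuf: 12:00–13:00, 13:45–14:15, 15:45–16:00.
Sofia ∩ Ines ∩ Lars ∩ Yusuf ∩ Hassan: 12:00–13:00, 13:45–14:15.
Sofia ∩ Ines ∩ Lars ∩ Yusuf ∩ Hassan ∩ Elena: 12:00–13:00, 14:00–14:15.
Windows ≥ 60 min: 12:00–13:00.
Earliest such window starts at 12:00.

12:00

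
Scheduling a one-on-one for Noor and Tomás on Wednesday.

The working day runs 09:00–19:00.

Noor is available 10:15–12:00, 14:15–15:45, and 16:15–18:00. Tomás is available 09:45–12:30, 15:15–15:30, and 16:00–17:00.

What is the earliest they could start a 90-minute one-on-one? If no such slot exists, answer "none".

Noor ∩ Tomás: 10:15–12:00, 15:15–15:30, 16:15–17:00.
Windows ≥ 90 min: 10:15–12:00.
Earliest such window starts at 10:15.

10:15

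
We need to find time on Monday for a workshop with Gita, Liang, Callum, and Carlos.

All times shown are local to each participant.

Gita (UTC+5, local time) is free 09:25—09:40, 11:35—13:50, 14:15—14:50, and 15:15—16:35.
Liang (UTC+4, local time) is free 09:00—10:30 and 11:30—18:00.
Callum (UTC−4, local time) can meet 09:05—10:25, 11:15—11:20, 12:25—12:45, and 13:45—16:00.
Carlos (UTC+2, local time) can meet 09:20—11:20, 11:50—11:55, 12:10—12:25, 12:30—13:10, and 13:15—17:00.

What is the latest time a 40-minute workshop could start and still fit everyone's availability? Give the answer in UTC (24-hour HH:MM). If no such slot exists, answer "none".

Gita → UTC: 04:25–04:40, 06:35–08:50, 09:15–09:50, 10:15–11:35.
Liang → UTC: 05:00–06:30, 07:30–14:00.
Callum → UTC: 13:05–14:25, 15:15–15:20, 16:25–16:45, 17:45–20:00.
Carlos → UTC: 07:20–09:20, 09:50–09:55, 10:10–10:25, 10:30–11:10, 11:15–15:00.
Gita ∩ Liang: 07:30–08:50, 09:15–09:50, 10:15–11:35.
Gita ∩ Liang ∩ Callum: (none).
Gita ∩ Liang ∩ Callum ∩ Carlos: (none).
Windows ≥ 40 min: (none).

none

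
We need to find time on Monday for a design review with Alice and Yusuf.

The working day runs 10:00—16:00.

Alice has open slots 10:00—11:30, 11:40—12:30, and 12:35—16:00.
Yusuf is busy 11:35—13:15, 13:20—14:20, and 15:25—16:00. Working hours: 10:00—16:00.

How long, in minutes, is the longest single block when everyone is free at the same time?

90 minutes

Yusuf free within 10:00–16:00: 10:00–11:35, 13:15–13:20, 14:20–15:25.
Alice ∩ Yusuf: 10:00–11:30, 13:15–13:20, 14:20–15:25.
Common window lengths: 90, 5, 65 min; longest is 90.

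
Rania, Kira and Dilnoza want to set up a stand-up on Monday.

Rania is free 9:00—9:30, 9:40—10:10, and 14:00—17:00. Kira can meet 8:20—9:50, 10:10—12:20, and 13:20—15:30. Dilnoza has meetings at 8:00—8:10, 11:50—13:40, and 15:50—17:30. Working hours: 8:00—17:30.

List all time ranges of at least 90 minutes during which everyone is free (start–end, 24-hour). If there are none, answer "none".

Dilnoza free within 08:00–17:30: 08:10–11:50, 13:40–15:50.
Rania ∩ Kira: 09:00–09:30, 09:40–09:50, 14:00–15:30.
Rania ∩ Kira ∩ Dilnoza: 09:00–09:30, 09:40–09:50, 14:00–15:30.
Windows ≥ 90 min: 14:00–15:30.

14:00–15:30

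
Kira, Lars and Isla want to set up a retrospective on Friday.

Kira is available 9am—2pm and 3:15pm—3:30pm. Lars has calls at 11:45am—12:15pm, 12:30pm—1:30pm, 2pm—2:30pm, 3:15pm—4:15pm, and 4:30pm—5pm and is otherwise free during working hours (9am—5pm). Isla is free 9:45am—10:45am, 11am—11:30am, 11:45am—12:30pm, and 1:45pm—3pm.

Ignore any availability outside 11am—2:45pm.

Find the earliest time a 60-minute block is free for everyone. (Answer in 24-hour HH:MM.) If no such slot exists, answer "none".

none

Lars free within 09:00–17:00: 09:00–11:45, 12:15–12:30, 13:30–14:00, 14:30–15:15, 16:15–16:30.
Kira ∩ Lars: 09:00–11:45, 12:15–12:30, 13:30–14:00.
Kira ∩ Lars ∩ Isla: 09:45–10:45, 11:00–11:30, 12:15–12:30, 13:45–14:00.
Restricted to 11:00–14:45: 11:00–11:30, 12:15–12:30, 13:45–14:00.
Windows ≥ 60 min: (none).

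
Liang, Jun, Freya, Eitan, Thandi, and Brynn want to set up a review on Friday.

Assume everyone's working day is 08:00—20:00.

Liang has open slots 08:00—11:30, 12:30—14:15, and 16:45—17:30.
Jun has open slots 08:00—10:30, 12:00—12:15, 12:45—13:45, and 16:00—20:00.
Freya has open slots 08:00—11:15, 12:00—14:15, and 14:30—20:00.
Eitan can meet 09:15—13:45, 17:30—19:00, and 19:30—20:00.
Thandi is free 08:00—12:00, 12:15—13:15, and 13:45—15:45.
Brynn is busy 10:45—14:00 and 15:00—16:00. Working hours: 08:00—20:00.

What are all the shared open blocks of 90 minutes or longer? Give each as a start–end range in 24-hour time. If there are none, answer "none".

Brynn free within 08:00–20:00: 08:00–10:45, 14:00–15:00, 16:00–20:00.
Liang ∩ Jun: 08:00–10:30, 12:45–13:45, 16:45–17:30.
Liang ∩ Jun ∩ Freya: 08:00–10:30, 12:45–13:45, 16:45–17:30.
Liang ∩ Jun ∩ Freya ∩ Eitan: 09:15–10:30, 12:45–13:45.
Liang ∩ Jun ∩ Freya ∩ Eitan ∩ Thandi: 09:15–10:30, 12:45–13:15.
Liang ∩ Jun ∩ Freya ∩ Eitan ∩ Thandi ∩ Brynn: 09:15–10:30.
Windows ≥ 90 min: (none).

none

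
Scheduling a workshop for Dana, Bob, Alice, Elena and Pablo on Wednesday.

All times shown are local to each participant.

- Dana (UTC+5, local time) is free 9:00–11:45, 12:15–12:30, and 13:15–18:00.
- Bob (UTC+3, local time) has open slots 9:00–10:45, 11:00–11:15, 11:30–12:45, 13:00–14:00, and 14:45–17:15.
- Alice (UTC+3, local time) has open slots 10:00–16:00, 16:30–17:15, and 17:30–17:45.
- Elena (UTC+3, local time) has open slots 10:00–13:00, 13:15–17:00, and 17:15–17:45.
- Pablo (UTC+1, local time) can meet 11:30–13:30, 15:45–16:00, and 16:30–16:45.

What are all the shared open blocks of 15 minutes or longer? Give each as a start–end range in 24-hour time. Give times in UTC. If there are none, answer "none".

10:30–11:00, 11:45–12:30

Dana → UTC: 04:00–06:45, 07:15–07:30, 08:15–13:00.
Bob → UTC: 06:00–07:45, 08:00–08:15, 08:30–09:45, 10:00–11:00, 11:45–14:15.
Alice → UTC: 07:00–13:00, 13:30–14:15, 14:30–14:45.
Elena → UTC: 07:00–10:00, 10:15–14:00, 14:15–14:45.
Pablo → UTC: 10:30–12:30, 14:45–15:00, 15:30–15:45.
Dana ∩ Bob: 06:00–06:45, 07:15–07:30, 08:30–09:45, 10:00–11:00, 11:45–13:00.
Dana ∩ Bob ∩ Alice: 07:15–07:30, 08:30–09:45, 10:00–11:00, 11:45–13:00.
Dana ∩ Bob ∩ Alice ∩ Elena: 07:15–07:30, 08:30–09:45, 10:15–11:00, 11:45–13:00.
Dana ∩ Bob ∩ Alice ∩ Elena ∩ Pablo: 10:30–11:00, 11:45–12:30.
Windows ≥ 15 min: 10:30–11:00, 11:45–12:30.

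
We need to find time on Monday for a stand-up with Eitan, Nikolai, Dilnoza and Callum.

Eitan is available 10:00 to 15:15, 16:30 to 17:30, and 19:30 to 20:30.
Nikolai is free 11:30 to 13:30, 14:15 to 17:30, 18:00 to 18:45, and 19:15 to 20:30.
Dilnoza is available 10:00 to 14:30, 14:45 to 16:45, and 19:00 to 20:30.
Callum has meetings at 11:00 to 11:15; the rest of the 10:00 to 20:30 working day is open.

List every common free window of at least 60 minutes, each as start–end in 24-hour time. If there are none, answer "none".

Callum free within 10:00–20:30: 10:00–11:00, 11:15–20:30.
Eitan ∩ Nikolai: 11:30–13:30, 14:15–15:15, 16:30–17:30, 19:30–20:30.
Eitan ∩ Nikolai ∩ Dilnoza: 11:30–13:30, 14:15–14:30, 14:45–15:15, 16:30–16:45, 19:30–20:30.
Eitan ∩ Nikolai ∩ Dilnoza ∩ Callum: 11:30–13:30, 14:15–14:30, 14:45–15:15, 16:30–16:45, 19:30–20:30.
Windows ≥ 60 min: 11:30–13:30, 19:30–20:30.

11:30–13:30, 19:30–20:30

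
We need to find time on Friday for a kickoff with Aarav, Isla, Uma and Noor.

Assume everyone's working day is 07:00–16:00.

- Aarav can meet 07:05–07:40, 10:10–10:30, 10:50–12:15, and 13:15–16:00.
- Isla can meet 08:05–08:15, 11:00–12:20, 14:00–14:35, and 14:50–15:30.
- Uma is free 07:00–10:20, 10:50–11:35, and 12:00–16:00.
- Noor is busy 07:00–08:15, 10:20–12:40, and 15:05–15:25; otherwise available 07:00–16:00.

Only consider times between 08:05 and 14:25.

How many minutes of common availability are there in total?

Noor free within 07:00–16:00: 08:15–10:20, 12:40–15:05, 15:25–16:00.
Aarav ∩ Isla: 11:00–12:15, 14:00–14:35, 14:50–15:30.
Aarav ∩ Isla ∩ Uma: 11:00–11:35, 12:00–12:15, 14:00–14:35, 14:50–15:30.
Aarav ∩ Isla ∩ Uma ∩ Noor: 14:00–14:35, 14:50–15:05, 15:25–15:30.
Restricted to 08:05–14:25: 14:00–14:25.
Total common minutes: 25.

25 minutes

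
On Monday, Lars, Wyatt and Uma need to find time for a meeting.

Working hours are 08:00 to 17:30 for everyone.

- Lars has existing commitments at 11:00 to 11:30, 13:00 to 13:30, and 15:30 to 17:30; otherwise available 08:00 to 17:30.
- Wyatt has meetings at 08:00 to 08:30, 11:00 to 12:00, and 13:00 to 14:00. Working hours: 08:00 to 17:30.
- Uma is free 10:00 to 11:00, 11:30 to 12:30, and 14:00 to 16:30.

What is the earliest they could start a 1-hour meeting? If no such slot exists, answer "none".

Lars free within 08:00–17:30: 08:00–11:00, 11:30–13:00, 13:30–15:30.
Wyatt free within 08:00–17:30: 08:30–11:00, 12:00–13:00, 14:00–17:30.
Lars ∩ Wyatt: 08:30–11:00, 12:00–13:00, 14:00–15:30.
Lars ∩ Wyatt ∩ Uma: 10:00–11:00, 12:00–12:30, 14:00–15:30.
Windows ≥ 60 min: 10:00–11:00, 14:00–15:30.
Earliest such window starts at 10:00.

10:00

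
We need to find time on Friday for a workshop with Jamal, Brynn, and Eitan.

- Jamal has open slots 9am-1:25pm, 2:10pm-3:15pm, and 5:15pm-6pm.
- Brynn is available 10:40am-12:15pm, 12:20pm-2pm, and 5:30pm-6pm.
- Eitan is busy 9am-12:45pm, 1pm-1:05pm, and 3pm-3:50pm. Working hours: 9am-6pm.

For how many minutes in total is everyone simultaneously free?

Eitan free within 09:00–18:00: 12:45–13:00, 13:05–15:00, 15:50–18:00.
Jamal ∩ Brynn: 10:40–12:15, 12:20–13:25, 17:30–18:00.
Jamal ∩ Brynn ∩ Eitan: 12:45–13:00, 13:05–13:25, 17:30–18:00.
Total common minutes: 15 + 20 + 30 = 65.

65 minutes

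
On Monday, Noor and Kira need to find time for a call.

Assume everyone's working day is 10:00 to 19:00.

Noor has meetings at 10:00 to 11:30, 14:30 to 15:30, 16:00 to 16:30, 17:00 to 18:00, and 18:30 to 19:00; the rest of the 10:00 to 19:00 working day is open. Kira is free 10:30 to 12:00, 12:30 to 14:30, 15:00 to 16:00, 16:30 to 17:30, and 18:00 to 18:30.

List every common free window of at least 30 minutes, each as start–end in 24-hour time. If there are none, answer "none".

11:30–12:00, 12:30–14:30, 15:30–16:00, 16:30–17:00, 18:00–18:30

Noor free within 10:00–19:00: 11:30–14:30, 15:30–16:00, 16:30–17:00, 18:00–18:30.
Noor ∩ Kira: 11:30–12:00, 12:30–14:30, 15:30–16:00, 16:30–17:00, 18:00–18:30.
Windows ≥ 30 min: 11:30–12:00, 12:30–14:30, 15:30–16:00, 16:30–17:00, 18:00–18:30.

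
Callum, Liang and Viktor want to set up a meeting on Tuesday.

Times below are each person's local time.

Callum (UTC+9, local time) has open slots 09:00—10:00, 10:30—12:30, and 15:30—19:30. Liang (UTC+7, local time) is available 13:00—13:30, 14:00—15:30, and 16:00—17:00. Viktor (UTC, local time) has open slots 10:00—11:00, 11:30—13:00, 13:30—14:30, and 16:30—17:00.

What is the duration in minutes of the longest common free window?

0 minutes

Callum → UTC: 00:00–01:00, 01:30–03:30, 06:30–10:30.
Liang → UTC: 06:00–06:30, 07:00–08:30, 09:00–10:00.
Viktor → UTC: 10:00–11:00, 11:30–13:00, 13:30–14:30, 16:30–17:00.
Callum ∩ Liang: 07:00–08:30, 09:00–10:00.
Callum ∩ Liang ∩ Viktor: (none).
No common window.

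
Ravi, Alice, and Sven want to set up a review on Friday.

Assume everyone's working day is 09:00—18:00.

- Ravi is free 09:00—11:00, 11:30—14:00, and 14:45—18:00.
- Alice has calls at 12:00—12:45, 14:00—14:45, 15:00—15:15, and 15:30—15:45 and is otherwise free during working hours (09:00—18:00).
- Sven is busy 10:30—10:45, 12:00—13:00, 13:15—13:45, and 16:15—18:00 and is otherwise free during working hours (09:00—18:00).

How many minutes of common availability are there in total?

225 minutes

Alice free within 09:00–18:00: 09:00–12:00, 12:45–14:00, 14:45–15:00, 15:15–15:30, 15:45–18:00.
Sven free within 09:00–18:00: 09:00–10:30, 10:45–12:00, 13:00–13:15, 13:45–16:15.
Ravi ∩ Alice: 09:00–11:00, 11:30–12:00, 12:45–14:00, 14:45–15:00, 15:15–15:30, 15:45–18:00.
Ravi ∩ Alice ∩ Sven: 09:00–10:30, 10:45–11:00, 11:30–12:00, 13:00–13:15, 13:45–14:00, 14:45–15:00, 15:15–15:30, 15:45–16:15.
Total common minutes: 90 + 15 + 30 + 15 + 15 + 15 + 15 + 30 = 225.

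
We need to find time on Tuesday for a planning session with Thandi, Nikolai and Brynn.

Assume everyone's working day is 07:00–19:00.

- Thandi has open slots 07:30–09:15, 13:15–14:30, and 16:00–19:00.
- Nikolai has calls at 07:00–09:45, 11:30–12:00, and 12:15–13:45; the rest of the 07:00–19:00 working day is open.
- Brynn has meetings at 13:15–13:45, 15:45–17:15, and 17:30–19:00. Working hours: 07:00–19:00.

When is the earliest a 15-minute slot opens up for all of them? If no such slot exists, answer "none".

13:45

Nikolai free within 07:00–19:00: 09:45–11:30, 12:00–12:15, 13:45–19:00.
Brynn free within 07:00–19:00: 07:00–13:15, 13:45–15:45, 17:15–17:30.
Thandi ∩ Nikolai: 13:45–14:30, 16:00–19:00.
Thandi ∩ Nikolai ∩ Brynn: 13:45–14:30, 17:15–17:30.
Windows ≥ 15 min: 13:45–14:30, 17:15–17:30.
Earliest such window starts at 13:45.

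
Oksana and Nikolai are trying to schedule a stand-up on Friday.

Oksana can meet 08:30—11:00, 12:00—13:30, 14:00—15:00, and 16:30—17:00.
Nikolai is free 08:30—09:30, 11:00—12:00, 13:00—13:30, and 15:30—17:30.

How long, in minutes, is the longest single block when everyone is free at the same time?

Oksana ∩ Nikolai: 08:30–09:30, 13:00–13:30, 16:30–17:00.
Common window lengths: 60, 30, 30 min; longest is 60.

60 minutes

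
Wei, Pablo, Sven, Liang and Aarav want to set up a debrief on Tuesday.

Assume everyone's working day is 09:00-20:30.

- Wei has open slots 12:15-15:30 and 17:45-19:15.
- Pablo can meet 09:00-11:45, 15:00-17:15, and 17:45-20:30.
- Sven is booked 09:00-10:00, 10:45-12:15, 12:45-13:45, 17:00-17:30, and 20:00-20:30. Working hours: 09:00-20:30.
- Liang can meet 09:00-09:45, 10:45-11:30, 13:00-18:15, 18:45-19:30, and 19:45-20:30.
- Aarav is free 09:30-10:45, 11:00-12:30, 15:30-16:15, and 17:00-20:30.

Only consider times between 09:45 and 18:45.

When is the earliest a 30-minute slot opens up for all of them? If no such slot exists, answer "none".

17:45

Sven free within 09:00–20:30: 10:00–10:45, 12:15–12:45, 13:45–17:00, 17:30–20:00.
Wei ∩ Pablo: 15:00–15:30, 17:45–19:15.
Wei ∩ Pablo ∩ Sven: 15:00–15:30, 17:45–19:15.
Wei ∩ Pablo ∩ Sven ∩ Liang: 15:00–15:30, 17:45–18:15, 18:45–19:15.
Wei ∩ Pablo ∩ Sven ∩ Liang ∩ Aarav: 17:45–18:15, 18:45–19:15.
Restricted to 09:45–18:45: 17:45–18:15.
Windows ≥ 30 min: 17:45–18:15.
Earliest such window starts at 17:45.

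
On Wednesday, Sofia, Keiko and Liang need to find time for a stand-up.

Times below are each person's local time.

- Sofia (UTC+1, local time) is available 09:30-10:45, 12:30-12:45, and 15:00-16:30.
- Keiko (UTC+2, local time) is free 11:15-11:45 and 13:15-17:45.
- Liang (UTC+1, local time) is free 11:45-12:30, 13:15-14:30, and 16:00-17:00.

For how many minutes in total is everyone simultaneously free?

Sofia → UTC: 08:30–09:45, 11:30–11:45, 14:00–15:30.
Keiko → UTC: 09:15–09:45, 11:15–15:45.
Liang → UTC: 10:45–11:30, 12:15–13:30, 15:00–16:00.
Sofia ∩ Keiko: 09:15–09:45, 11:30–11:45, 14:00–15:30.
Sofia ∩ Keiko ∩ Liang: 15:00–15:30.
Total common minutes: 30.

30 minutes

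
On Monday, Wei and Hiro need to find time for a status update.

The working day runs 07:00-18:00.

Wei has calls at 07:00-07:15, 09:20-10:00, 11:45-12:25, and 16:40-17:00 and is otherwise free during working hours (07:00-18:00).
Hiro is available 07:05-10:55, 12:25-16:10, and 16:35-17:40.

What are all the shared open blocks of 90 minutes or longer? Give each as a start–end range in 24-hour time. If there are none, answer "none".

Wei free within 07:00–18:00: 07:15–09:20, 10:00–11:45, 12:25–16:40, 17:00–18:00.
Wei ∩ Hiro: 07:15–09:20, 10:00–10:55, 12:25–16:10, 16:35–16:40, 17:00–17:40.
Windows ≥ 90 min: 07:15–09:20, 12:25–16:10.

07:15–09:20, 12:25–16:10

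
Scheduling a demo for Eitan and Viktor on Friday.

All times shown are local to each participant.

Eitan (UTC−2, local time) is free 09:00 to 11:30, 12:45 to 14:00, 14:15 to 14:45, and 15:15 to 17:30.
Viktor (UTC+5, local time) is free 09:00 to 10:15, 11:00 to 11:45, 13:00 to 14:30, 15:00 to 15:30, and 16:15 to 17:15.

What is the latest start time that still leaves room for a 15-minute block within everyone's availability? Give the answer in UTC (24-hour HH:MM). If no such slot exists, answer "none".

12:00

Eitan → UTC: 11:00–13:30, 14:45–16:00, 16:15–16:45, 17:15–19:30.
Viktor → UTC: 04:00–05:15, 06:00–06:45, 08:00–09:30, 10:00–10:30, 11:15–12:15.
Eitan ∩ Viktor: 11:15–12:15.
Windows ≥ 15 min: 11:15–12:15.
Latest start in the last window 11:15–12:15 is 12:15 − 15 min = 12:00.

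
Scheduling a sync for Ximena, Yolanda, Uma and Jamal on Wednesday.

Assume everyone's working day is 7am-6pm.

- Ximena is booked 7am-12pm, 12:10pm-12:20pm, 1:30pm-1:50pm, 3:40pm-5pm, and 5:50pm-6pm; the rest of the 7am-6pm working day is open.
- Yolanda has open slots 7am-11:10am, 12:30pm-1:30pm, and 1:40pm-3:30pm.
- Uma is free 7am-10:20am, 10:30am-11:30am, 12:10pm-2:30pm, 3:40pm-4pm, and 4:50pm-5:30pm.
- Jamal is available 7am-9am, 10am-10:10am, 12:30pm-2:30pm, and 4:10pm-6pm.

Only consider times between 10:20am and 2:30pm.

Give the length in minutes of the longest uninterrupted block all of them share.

Ximena free within 07:00–18:00: 12:00–12:10, 12:20–13:30, 13:50–15:40, 17:00–17:50.
Ximena ∩ Yolanda: 12:30–13:30, 13:50–15:30.
Ximena ∩ Yolanda ∩ Uma: 12:30–13:30, 13:50–14:30.
Ximena ∩ Yolanda ∩ Uma ∩ Jamal: 12:30–13:30, 13:50–14:30.
Restricted to 10:20–14:30: 12:30–13:30, 13:50–14:30.
Common window lengths: 60, 40 min; longest is 60.

60 minutes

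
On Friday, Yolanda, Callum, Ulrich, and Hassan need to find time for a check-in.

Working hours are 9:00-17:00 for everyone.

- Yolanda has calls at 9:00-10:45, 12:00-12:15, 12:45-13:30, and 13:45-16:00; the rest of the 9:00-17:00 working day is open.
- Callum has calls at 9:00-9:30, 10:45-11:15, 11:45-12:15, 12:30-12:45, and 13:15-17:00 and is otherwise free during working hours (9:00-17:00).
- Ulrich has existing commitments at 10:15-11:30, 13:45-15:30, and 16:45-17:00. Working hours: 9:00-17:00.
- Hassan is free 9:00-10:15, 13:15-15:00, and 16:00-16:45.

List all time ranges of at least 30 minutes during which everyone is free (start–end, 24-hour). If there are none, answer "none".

Yolanda free within 09:00–17:00: 10:45–12:00, 12:15–12:45, 13:30–13:45, 16:00–17:00.
Callum free within 09:00–17:00: 09:30–10:45, 11:15–11:45, 12:15–12:30, 12:45–13:15.
Ulrich free within 09:00–17:00: 09:00–10:15, 11:30–13:45, 15:30–16:45.
Yolanda ∩ Callum: 11:15–11:45, 12:15–12:30.
Yolanda ∩ Callum ∩ Ulrich: 11:30–11:45, 12:15–12:30.
Yolanda ∩ Callum ∩ Ulrich ∩ Hassan: (none).
Windows ≥ 30 min: (none).

none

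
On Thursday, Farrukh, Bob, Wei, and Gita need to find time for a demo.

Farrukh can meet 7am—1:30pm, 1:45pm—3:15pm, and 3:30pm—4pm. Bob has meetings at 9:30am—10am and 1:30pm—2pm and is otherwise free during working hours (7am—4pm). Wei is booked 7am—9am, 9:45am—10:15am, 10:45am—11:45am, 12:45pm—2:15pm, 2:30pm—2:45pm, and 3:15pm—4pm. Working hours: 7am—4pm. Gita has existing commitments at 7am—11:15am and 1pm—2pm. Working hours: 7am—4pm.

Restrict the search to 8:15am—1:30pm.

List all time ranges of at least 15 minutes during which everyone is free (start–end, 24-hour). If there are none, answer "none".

11:45–12:45

Bob free within 07:00–16:00: 07:00–09:30, 10:00–13:30, 14:00–16:00.
Wei free within 07:00–16:00: 09:00–09:45, 10:15–10:45, 11:45–12:45, 14:15–14:30, 14:45–15:15.
Gita free within 07:00–16:00: 11:15–13:00, 14:00–16:00.
Farrukh ∩ Bob: 07:00–09:30, 10:00–13:30, 14:00–15:15, 15:30–16:00.
Farrukh ∩ Bob ∩ Wei: 09:00–09:30, 10:15–10:45, 11:45–12:45, 14:15–14:30, 14:45–15:15.
Farrukh ∩ Bob ∩ Wei ∩ Gita: 11:45–12:45, 14:15–14:30, 14:45–15:15.
Restricted to 08:15–13:30: 11:45–12:45.
Windows ≥ 15 min: 11:45–12:45.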